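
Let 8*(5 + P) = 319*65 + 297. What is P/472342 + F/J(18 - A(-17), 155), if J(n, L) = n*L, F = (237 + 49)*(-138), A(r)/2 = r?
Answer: -179050429/36606505 ≈ -4.8912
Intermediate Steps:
A(r) = 2*r
F = -39468 (F = 286*(-138) = -39468)
J(n, L) = L*n
P = 2624 (P = -5 + (319*65 + 297)/8 = -5 + (20735 + 297)/8 = -5 + (⅛)*21032 = -5 + 2629 = 2624)
P/472342 + F/J(18 - A(-17), 155) = 2624/472342 - 39468*1/(155*(18 - 2*(-17))) = 2624*(1/472342) - 39468*1/(155*(18 - 1*(-34))) = 1312/236171 - 39468*1/(155*(18 + 34)) = 1312/236171 - 39468/(155*52) = 1312/236171 - 39468/8060 = 1312/236171 - 39468*1/8060 = 1312/236171 - 759/155 = -179050429/36606505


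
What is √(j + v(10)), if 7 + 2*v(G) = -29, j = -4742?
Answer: 2*I*√1190 ≈ 68.993*I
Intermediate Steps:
v(G) = -18 (v(G) = -7/2 + (½)*(-29) = -7/2 - 29/2 = -18)
√(j + v(10)) = √(-4742 - 18) = √(-4760) = 2*I*√1190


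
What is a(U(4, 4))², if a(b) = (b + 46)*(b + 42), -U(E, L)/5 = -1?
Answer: 5745609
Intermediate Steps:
U(E, L) = 5 (U(E, L) = -5*(-1) = 5)
a(b) = (42 + b)*(46 + b) (a(b) = (46 + b)*(42 + b) = (42 + b)*(46 + b))
a(U(4, 4))² = (1932 + 5² + 88*5)² = (1932 + 25 + 440)² = 2397² = 5745609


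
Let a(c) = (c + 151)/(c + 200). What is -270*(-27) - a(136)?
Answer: 349879/48 ≈ 7289.1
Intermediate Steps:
a(c) = (151 + c)/(200 + c)
-270*(-27) - a(136) = -270*(-27) - (151 + 136)/(200 + 136) = 7290 - 287/336 = 7290 - 1*41/48 = 7290 - 41/48 = 349879/48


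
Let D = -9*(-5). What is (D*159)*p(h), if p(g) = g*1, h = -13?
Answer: -93015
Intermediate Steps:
D = 45
p(g) = g
(D*159)*p(h) = (45*159)*(-13) = 7155*(-13) = -93015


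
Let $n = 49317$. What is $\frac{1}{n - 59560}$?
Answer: $- \frac{1}{10243} \approx -9.7628 \cdot 10^{-5}$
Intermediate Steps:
$\frac{1}{n - 59560} = \frac{1}{49317 - 59560} = \frac{1}{-10243} = - \frac{1}{10243}$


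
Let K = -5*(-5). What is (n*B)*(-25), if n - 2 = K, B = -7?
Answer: 4725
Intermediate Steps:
K = 25
n = 27 (n = 2 + 25 = 27)
(n*B)*(-25) = (27*(-7))*(-25) = -189*(-25) = 4725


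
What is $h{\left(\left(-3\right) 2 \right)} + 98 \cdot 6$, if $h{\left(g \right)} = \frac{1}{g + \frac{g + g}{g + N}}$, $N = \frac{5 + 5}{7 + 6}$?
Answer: $\frac{37027}{63} \approx 587.73$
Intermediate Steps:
$N = \frac{10}{13} \approx 0.76923$
$h{\left(g \right)} = \frac{1}{g + \frac{2 g}{\frac{10}{13} + g}}$ ($h{\left(g \right)} = \frac{1}{g + \frac{g + g}{g + \frac{10}{13}}} = \frac{1}{g + \frac{2 g}{\frac{10}{13} + g}}$)
$h{\left(\left(-3\right) 2 \right)} + 98 \cdot 6 = \frac{10 + 13 \left(\left(-3\right) 2\right)}{\left(-3\right) 2 \left(36 + 13 \left(\left(-3\right) 2\right)\right)} + 98 \cdot 6 = \frac{10 + 13 \left(-6\right)}{\left(-6\right) \left(36 + 13 \left(-6\right)\right)} + 588 = - \frac{10 - 78}{6 \left(36 - 78\right)} + 588 = \left(- \frac{1}{6}\right) \frac{1}{-42} \left(-68\right) + 588 = \left(- \frac{1}{6}\right) \left(- \frac{1}{42}\right) \left(-68\right) + 588 = - \frac{17}{63} + 588 = \frac{37027}{63}$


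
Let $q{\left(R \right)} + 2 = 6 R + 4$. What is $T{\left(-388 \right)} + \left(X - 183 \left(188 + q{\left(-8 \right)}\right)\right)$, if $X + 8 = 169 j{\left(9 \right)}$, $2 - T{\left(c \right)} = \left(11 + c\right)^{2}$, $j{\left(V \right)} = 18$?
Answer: $-165079$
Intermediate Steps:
$T{\left(c \right)} = 2 - \left(11 + c\right)^{2}$
$X = 3034$ ($X = -8 + 169 \cdot 18 = -8 + 3042 = 3034$)
$q{\left(R \right)} = 2 + 6 R$ ($q{\left(R \right)} = -2 + \left(6 R + 4\right) = -2 + \left(4 + 6 R\right) = 2 + 6 R$)
$T{\left(-388 \right)} + \left(X - 183 \left(188 + q{\left(-8 \right)}\right)\right) = \left(2 - \left(11 - 388\right)^{2}\right) + \left(3034 - 183 \left(188 + \left(2 + 6 \left(-8\right)\right)\right)\right) = \left(2 - \left(-377\right)^{2}\right) + \left(3034 - 183 \left(188 + \left(2 - 48\right)\right)\right) = \left(2 - 142129\right) + \left(3034 - 183 \left(188 - 46\right)\right) = \left(2 - 142129\right) + \left(3034 - 183 \cdot 142\right) = -142127 + \left(3034 - 25986\right) = -142127 - 22952 = -165079$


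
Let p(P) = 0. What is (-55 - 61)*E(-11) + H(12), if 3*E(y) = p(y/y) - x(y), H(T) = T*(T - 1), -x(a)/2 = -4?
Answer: 1324/3 ≈ 441.33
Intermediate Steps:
x(a) = 8 (x(a) = -2*(-4) = 8)
H(T) = T*(-1 + T)
E(y) = -8/3 (E(y) = (0 - 1*8)/3 = (0 - 8)/3 = (⅓)*(-8) = -8/3)
(-55 - 61)*E(-11) + H(12) = (-55 - 61)*(-8/3) + 12*(-1 + 12) = -116*(-8/3) + 12*11 = 928/3 + 132 = 1324/3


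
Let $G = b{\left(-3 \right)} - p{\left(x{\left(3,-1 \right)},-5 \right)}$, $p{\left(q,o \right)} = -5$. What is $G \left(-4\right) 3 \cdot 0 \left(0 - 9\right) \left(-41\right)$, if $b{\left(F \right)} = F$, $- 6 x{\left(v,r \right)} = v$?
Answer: $0$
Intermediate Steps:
$x{\left(v,r \right)} = - \frac{v}{6}$
$G = 2$ ($G = -3 - -5 = -3 + 5 = 2$)
$G \left(-4\right) 3 \cdot 0 \left(0 - 9\right) \left(-41\right) = 2 \left(-4\right) 3 \cdot 0 \left(0 - 9\right) \left(-41\right) = 2 \left(-12\right) 0 \left(0 - 9\right) \left(-41\right) = 2 \cdot 0 \left(-9\right) \left(-41\right) = 2 \cdot 0 \left(-41\right) = 0 \left(-41\right) = 0$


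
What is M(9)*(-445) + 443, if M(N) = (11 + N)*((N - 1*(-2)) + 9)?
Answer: -177557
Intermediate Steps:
M(N) = (11 + N)² (M(N) = (11 + N)*((N + 2) + 9) = (11 + N)*((2 + N) + 9) = (11 + N)*(11 + N) = (11 + N)²)
M(9)*(-445) + 443 = (11 + 9)²*(-445) + 443 = 20²*(-445) + 443 = 400*(-445) + 443 = -178000 + 443 = -177557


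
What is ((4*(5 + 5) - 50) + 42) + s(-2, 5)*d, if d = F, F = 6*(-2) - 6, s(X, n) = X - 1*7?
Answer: 194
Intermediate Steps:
s(X, n) = -7 + X (s(X, n) = X - 7 = -7 + X)
F = -18 (F = -12 - 6 = -18)
d = -18
((4*(5 + 5) - 50) + 42) + s(-2, 5)*d = ((4*(5 + 5) - 50) + 42) + (-7 - 2)*(-18) = ((4*10 - 50) + 42) - 9*(-18) = ((40 - 50) + 42) + 162 = (-10 + 42) + 162 = 32 + 162 = 194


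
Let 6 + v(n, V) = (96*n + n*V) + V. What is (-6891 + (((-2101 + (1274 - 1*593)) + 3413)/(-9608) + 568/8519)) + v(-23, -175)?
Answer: -430136171783/81850552 ≈ -5255.1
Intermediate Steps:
v(n, V) = -6 + V + 96*n + V*n (v(n, V) = -6 + ((96*n + n*V) + V) = -6 + ((96*n + V*n) + V) = -6 + (V + 96*n + V*n) = -6 + V + 96*n + V*n)
(-6891 + (((-2101 + (1274 - 1*593)) + 3413)/(-9608) + 568/8519)) + v(-23, -175) = (-6891 + (((-2101 + (1274 - 1*593)) + 3413)/(-9608) + 568/8519)) + (-6 - 175 + 96*(-23) - 175*(-23)) = (-6891 + (((-2101 + (1274 - 593)) + 3413)*(-1/9608) + 568*(1/8519))) + (-6 - 175 - 2208 + 4025) = (-6891 + (((-2101 + 681) + 3413)*(-1/9608) + 568/8519)) + 1636 = (-6891 + ((-1420 + 3413)*(-1/9608) + 568/8519)) + 1636 = (-6891 + (1993*(-1/9608) + 568/8519)) + 1636 = (-6891 + (-1993/9608 + 568/8519)) + 1636 = (-6891 - 11521023/81850552) + 1636 = -564043674855/81850552 + 1636 = -430136171783/81850552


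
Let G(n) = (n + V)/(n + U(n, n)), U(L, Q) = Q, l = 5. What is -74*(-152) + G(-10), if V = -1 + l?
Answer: 112483/10 ≈ 11248.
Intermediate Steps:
V = 4 (V = -1 + 5 = 4)
G(n) = (4 + n)/(2*n) (G(n) = (n + 4)/(n + n) = (4 + n)/((2*n)) = (4 + n)*(1/(2*n)) = (4 + n)/(2*n))
-74*(-152) + G(-10) = -74*(-152) + (1/2)*(4 - 10)/(-10) = 11248 + (1/2)*(-1/10)*(-6) = 11248 + 3/10 = 112483/10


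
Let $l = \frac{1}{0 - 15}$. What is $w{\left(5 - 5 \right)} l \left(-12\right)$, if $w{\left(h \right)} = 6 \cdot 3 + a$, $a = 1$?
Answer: $\frac{76}{5} \approx 15.2$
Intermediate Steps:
$w{\left(h \right)} = 19$ ($w{\left(h \right)} = 6 \cdot 3 + 1 = 18 + 1 = 19$)
$l = - \frac{1}{15}$ ($l = \frac{1}{-15} = - \frac{1}{15} \approx -0.066667$)
$w{\left(5 - 5 \right)} l \left(-12\right) = 19 \left(- \frac{1}{15}\right) \left(-12\right) = \left(- \frac{19}{15}\right) \left(-12\right) = \frac{76}{5}$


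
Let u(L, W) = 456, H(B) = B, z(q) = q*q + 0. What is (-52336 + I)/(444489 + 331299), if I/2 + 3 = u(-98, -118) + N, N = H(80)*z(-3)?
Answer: -24995/387894 ≈ -0.064438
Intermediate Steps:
z(q) = q**2 (z(q) = q**2 + 0 = q**2)
N = 720 (N = 80*(-3)**2 = 80*9 = 720)
I = 2346 (I = -6 + 2*(456 + 720) = -6 + 2*1176 = -6 + 2352 = 2346)
(-52336 + I)/(444489 + 331299) = (-52336 + 2346)/(444489 + 331299) = -49990/775788 = -49990*1/775788 = -24995/387894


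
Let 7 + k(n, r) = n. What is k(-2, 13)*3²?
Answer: -81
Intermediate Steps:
k(n, r) = -7 + n
k(-2, 13)*3² = (-7 - 2)*3² = -9*9 = -81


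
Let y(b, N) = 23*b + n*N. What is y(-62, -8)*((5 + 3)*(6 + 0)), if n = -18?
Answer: -61536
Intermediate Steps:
y(b, N) = -18*N + 23*b (y(b, N) = 23*b - 18*N = -18*N + 23*b)
y(-62, -8)*((5 + 3)*(6 + 0)) = (-18*(-8) + 23*(-62))*((5 + 3)*(6 + 0)) = (144 - 1426)*(8*6) = -1282*48 = -61536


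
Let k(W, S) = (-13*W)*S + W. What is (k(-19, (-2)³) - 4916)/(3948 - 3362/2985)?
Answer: -20629335/11781418 ≈ -1.7510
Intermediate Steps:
k(W, S) = W - 13*S*W (k(W, S) = -13*S*W + W = W - 13*S*W)
(k(-19, (-2)³) - 4916)/(3948 - 3362/2985) = (-19*(1 - 13*(-2)³) - 4916)/(3948 - 3362/2985) = (-19*(1 - 13*(-8)) - 4916)/(3948 - 3362*1/2985) = (-19*(1 + 104) - 4916)/(3948 - 3362/2985) = (-19*105 - 4916)/(11781418/2985) = (-1995 - 4916)*(2985/11781418) = -6911*2985/11781418 = -20629335/11781418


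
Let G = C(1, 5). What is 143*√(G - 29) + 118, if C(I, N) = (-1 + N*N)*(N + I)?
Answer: 118 + 143*√115 ≈ 1651.5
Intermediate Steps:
C(I, N) = (-1 + N²)*(I + N)
G = 144 (G = 5³ - 1*1 - 1*5 + 1*5² = 125 - 1 - 5 + 1*25 = 125 - 1 - 5 + 25 = 144)
143*√(G - 29) + 118 = 143*√(144 - 29) + 118 = 143*√115 + 118 = 118 + 143*√115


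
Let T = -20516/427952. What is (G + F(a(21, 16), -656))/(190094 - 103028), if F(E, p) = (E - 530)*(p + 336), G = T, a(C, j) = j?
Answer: 17597381111/9315017208 ≈ 1.8891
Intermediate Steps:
T = -5129/106988 (T = -20516*1/427952 = -5129/106988 ≈ -0.047940)
G = -5129/106988 ≈ -0.047940
F(E, p) = (-530 + E)*(336 + p)
(G + F(a(21, 16), -656))/(190094 - 103028) = (-5129/106988 + (-178080 - 530*(-656) + 336*16 + 16*(-656)))/(190094 - 103028) = (-5129/106988 + (-178080 + 347680 + 5376 - 10496))/87066 = (-5129/106988 + 164480)*(1/87066) = (17597381111/106988)*(1/87066) = 17597381111/9315017208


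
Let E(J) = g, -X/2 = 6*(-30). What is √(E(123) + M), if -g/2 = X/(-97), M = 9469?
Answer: 29*√106021/97 ≈ 97.347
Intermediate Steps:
X = 360 (X = -12*(-30) = -2*(-180) = 360)
g = 720/97 (g = -720/(-97) = -720*(-1)/97 = -2*(-360/97) = 720/97 ≈ 7.4227)
E(J) = 720/97
√(E(123) + M) = √(720/97 + 9469) = √(919213/97) = 29*√106021/97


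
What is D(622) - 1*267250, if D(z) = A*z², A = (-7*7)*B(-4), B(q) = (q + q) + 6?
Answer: 37647382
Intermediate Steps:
B(q) = 6 + 2*q (B(q) = 2*q + 6 = 6 + 2*q)
A = 98 (A = (-7*7)*(6 + 2*(-4)) = -49*(6 - 8) = -49*(-2) = 98)
D(z) = 98*z²
D(622) - 1*267250 = 98*622² - 1*267250 = 98*386884 - 267250 = 37914632 - 267250 = 37647382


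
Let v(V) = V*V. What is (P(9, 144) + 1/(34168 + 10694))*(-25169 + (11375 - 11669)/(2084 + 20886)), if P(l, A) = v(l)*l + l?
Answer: -4785223109737792/257620035 ≈ -1.8575e+7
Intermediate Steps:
v(V) = V²
P(l, A) = l + l³ (P(l, A) = l²*l + l = l³ + l = l + l³)
(P(9, 144) + 1/(34168 + 10694))*(-25169 + (11375 - 11669)/(2084 + 20886)) = ((9 + 9³) + 1/(34168 + 10694))*(-25169 + (11375 - 11669)/(2084 + 20886)) = ((9 + 729) + 1/44862)*(-25169 - 294/22970) = (738 + 1/44862)*(-25169 - 294*1/22970) = 33108157*(-25169 - 147/11485)/44862 = (33108157/44862)*(-289066112/11485) = -4785223109737792/257620035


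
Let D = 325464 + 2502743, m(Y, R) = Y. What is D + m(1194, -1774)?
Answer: 2829401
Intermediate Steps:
D = 2828207
D + m(1194, -1774) = 2828207 + 1194 = 2829401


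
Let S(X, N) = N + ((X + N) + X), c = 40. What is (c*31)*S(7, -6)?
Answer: 2480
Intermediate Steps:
S(X, N) = 2*N + 2*X (S(X, N) = N + ((N + X) + X) = N + (N + 2*X) = 2*N + 2*X)
(c*31)*S(7, -6) = (40*31)*(2*(-6) + 2*7) = 1240*(-12 + 14) = 1240*2 = 2480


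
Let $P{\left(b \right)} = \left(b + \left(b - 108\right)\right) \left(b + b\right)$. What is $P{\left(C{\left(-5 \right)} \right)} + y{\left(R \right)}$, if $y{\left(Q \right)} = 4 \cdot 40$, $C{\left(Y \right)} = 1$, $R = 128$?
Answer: $-52$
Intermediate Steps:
$y{\left(Q \right)} = 160$
$P{\left(b \right)} = 2 b \left(-108 + 2 b\right)$ ($P{\left(b \right)} = \left(b + \left(-108 + b\right)\right) 2 b = \left(-108 + 2 b\right) 2 b = 2 b \left(-108 + 2 b\right)$)
$P{\left(C{\left(-5 \right)} \right)} + y{\left(R \right)} = 4 \cdot 1 \left(-54 + 1\right) + 160 = 4 \cdot 1 \left(-53\right) + 160 = -212 + 160 = -52$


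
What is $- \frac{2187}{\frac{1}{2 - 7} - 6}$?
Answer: $\frac{10935}{31} \approx 352.74$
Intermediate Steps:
$- \frac{2187}{\frac{1}{2 - 7} - 6} = - \frac{2187}{\frac{1}{-5} - 6} = - \frac{2187}{- \frac{1}{5} - 6} = - \frac{2187}{- \frac{31}{5}} = \left(-2187\right) \left(- \frac{5}{31}\right) = \frac{10935}{31}$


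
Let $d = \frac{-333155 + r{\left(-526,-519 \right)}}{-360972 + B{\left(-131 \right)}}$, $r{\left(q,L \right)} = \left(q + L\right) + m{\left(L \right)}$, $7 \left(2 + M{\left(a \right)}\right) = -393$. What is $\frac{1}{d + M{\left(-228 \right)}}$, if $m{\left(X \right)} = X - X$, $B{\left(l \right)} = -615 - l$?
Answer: $- \frac{316274}{18096649} \approx -0.017477$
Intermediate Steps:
$m{\left(X \right)} = 0$
$M{\left(a \right)} = - \frac{407}{7}$ ($M{\left(a \right)} = -2 + \frac{1}{7} \left(-393\right) = -2 - \frac{393}{7} = - \frac{407}{7}$)
$r{\left(q,L \right)} = L + q$ ($r{\left(q,L \right)} = \left(q + L\right) + 0 = \left(L + q\right) + 0 = L + q$)
$d = \frac{41775}{45182}$ ($d = \frac{-333155 - 1045}{-360972 - 484} = \frac{-333155 - 1045}{-360972 + \left(-615 + 131\right)} = - \frac{334200}{-360972 - 484} = - \frac{334200}{-361456} = \left(-334200\right) \left(- \frac{1}{361456}\right) = \frac{41775}{45182} \approx 0.92459$)
$\frac{1}{d + M{\left(-228 \right)}} = \frac{1}{\frac{41775}{45182} - \frac{407}{7}} = \frac{1}{- \frac{18096649}{316274}} = - \frac{316274}{18096649}$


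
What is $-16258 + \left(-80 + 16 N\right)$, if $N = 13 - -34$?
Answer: $-15586$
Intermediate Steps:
$N = 47$ ($N = 13 + 34 = 47$)
$-16258 + \left(-80 + 16 N\right) = -16258 + \left(-80 + 16 \cdot 47\right) = -16258 + \left(-80 + 752\right) = -16258 + 672 = -15586$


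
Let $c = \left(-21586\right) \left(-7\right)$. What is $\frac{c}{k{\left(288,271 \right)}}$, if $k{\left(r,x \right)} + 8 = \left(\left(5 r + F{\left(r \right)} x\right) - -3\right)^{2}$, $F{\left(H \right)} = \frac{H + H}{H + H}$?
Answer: $\frac{10793}{209842} \approx 0.051434$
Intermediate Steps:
$F{\left(H \right)} = 1$ ($F{\left(H \right)} = \frac{2 H}{2 H} = 2 H \frac{1}{2 H} = 1$)
$k{\left(r,x \right)} = -8 + \left(3 + x + 5 r\right)^{2}$ ($k{\left(r,x \right)} = -8 + \left(\left(5 r + 1 x\right) - -3\right)^{2} = -8 + \left(\left(5 r + x\right) + 3\right)^{2} = -8 + \left(\left(x + 5 r\right) + 3\right)^{2} = -8 + \left(3 + x + 5 r\right)^{2}$)
$c = 151102$
$\frac{c}{k{\left(288,271 \right)}} = \frac{151102}{-8 + \left(3 + 271 + 5 \cdot 288\right)^{2}} = \frac{151102}{-8 + \left(3 + 271 + 1440\right)^{2}} = \frac{151102}{-8 + 1714^{2}} = \frac{151102}{-8 + 2937796} = \frac{151102}{2937788} = 151102 \cdot \frac{1}{2937788} = \frac{10793}{209842}$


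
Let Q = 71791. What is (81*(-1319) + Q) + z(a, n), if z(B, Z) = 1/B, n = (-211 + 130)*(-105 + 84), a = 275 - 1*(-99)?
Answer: -13107951/374 ≈ -35048.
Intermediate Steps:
a = 374 (a = 275 + 99 = 374)
n = 1701 (n = -81*(-21) = 1701)
(81*(-1319) + Q) + z(a, n) = (81*(-1319) + 71791) + 1/374 = (-106839 + 71791) + 1/374 = -35048 + 1/374 = -13107951/374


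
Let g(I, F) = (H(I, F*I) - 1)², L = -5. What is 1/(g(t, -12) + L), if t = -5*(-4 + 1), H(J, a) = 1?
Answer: -⅕ ≈ -0.20000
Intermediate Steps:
t = 15 (t = -5*(-3) = 15)
g(I, F) = 0 (g(I, F) = (1 - 1)² = 0² = 0)
1/(g(t, -12) + L) = 1/(0 - 5) = 1/(-5) = -⅕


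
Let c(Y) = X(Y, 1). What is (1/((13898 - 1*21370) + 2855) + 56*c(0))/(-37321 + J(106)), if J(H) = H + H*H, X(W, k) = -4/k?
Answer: 1034209/119945043 ≈ 0.0086224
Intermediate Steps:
c(Y) = -4 (c(Y) = -4/1 = -4*1 = -4)
J(H) = H + H²
(1/((13898 - 1*21370) + 2855) + 56*c(0))/(-37321 + J(106)) = (1/((13898 - 1*21370) + 2855) + 56*(-4))/(-37321 + 106*(1 + 106)) = (1/((13898 - 21370) + 2855) - 224)/(-37321 + 106*107) = (1/(-7472 + 2855) - 224)/(-37321 + 11342) = (1/(-4617) - 224)/(-25979) = (-1/4617 - 224)*(-1/25979) = -1034209/4617*(-1/25979) = 1034209/119945043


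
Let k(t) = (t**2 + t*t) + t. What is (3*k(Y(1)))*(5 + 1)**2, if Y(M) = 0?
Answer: 0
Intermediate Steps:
k(t) = t + 2*t**2 (k(t) = (t**2 + t**2) + t = 2*t**2 + t = t + 2*t**2)
(3*k(Y(1)))*(5 + 1)**2 = (3*(0*(1 + 2*0)))*(5 + 1)**2 = (3*(0*(1 + 0)))*6**2 = (3*(0*1))*36 = (3*0)*36 = 0*36 = 0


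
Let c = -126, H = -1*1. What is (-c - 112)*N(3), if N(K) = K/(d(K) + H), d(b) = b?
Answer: 21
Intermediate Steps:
H = -1
N(K) = K/(-1 + K) (N(K) = K/(K - 1) = K/(-1 + K))
(-c - 112)*N(3) = (-1*(-126) - 112)*(3/(-1 + 3)) = (126 - 112)*(3/2) = 14*(3*(½)) = 14*(3/2) = 21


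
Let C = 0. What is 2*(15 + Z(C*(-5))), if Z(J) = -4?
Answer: 22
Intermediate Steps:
2*(15 + Z(C*(-5))) = 2*(15 - 4) = 2*11 = 22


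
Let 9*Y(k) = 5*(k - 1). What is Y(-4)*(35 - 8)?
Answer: -75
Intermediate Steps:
Y(k) = -5/9 + 5*k/9 (Y(k) = (5*(k - 1))/9 = (5*(-1 + k))/9 = (-5 + 5*k)/9 = -5/9 + 5*k/9)
Y(-4)*(35 - 8) = (-5/9 + (5/9)*(-4))*(35 - 8) = (-5/9 - 20/9)*27 = -25/9*27 = -75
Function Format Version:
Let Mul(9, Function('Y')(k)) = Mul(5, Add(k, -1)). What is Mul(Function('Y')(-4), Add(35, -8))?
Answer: -75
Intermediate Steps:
Function('Y')(k) = Add(Rational(-5, 9), Mul(Rational(5, 9), k)) (Function('Y')(k) = Mul(Rational(1, 9), Mul(5, Add(k, -1))) = Mul(Rational(1, 9), Mul(5, Add(-1, k))) = Mul(Rational(1, 9), Add(-5, Mul(5, k))) = Add(Rational(-5, 9), Mul(Rational(5, 9), k)))
Mul(Function('Y')(-4), Add(35, -8)) = Mul(Add(Rational(-5, 9), Mul(Rational(5, 9), -4)), Add(35, -8)) = Mul(Add(Rational(-5, 9), Rational(-20, 9)), 27) = Mul(Rational(-25, 9), 27) = -75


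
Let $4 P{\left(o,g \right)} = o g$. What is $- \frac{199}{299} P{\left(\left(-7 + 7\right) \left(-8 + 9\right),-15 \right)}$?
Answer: $0$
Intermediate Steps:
$P{\left(o,g \right)} = \frac{g o}{4}$ ($P{\left(o,g \right)} = \frac{o g}{4} = \frac{g o}{4}$)
$- \frac{199}{299} P{\left(\left(-7 + 7\right) \left(-8 + 9\right),-15 \right)} = - \frac{199}{299} \cdot \frac{1}{4} \left(-15\right) \left(-7 + 7\right) \left(-8 + 9\right) = \left(-199\right) \frac{1}{299} \cdot \frac{1}{4} \left(-15\right) 0 \cdot 1 = - \frac{199 \cdot \frac{1}{4} \left(-15\right) 0}{299} = \left(- \frac{199}{299}\right) 0 = 0$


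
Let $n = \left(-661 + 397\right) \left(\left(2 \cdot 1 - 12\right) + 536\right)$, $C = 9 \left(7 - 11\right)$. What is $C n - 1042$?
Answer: $4998062$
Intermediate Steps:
$C = -36$ ($C = 9 \left(-4\right) = -36$)
$n = -138864$ ($n = - 264 \left(\left(2 - 12\right) + 536\right) = - 264 \left(-10 + 536\right) = \left(-264\right) 526 = -138864$)
$C n - 1042 = \left(-36\right) \left(-138864\right) - 1042 = 4999104 - 1042 = 4998062$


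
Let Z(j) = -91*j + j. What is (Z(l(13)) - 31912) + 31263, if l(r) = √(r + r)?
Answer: -649 - 90*√26 ≈ -1107.9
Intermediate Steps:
l(r) = √2*√r (l(r) = √(2*r) = √2*√r)
Z(j) = -90*j
(Z(l(13)) - 31912) + 31263 = (-90*√2*√13 - 31912) + 31263 = (-90*√26 - 31912) + 31263 = (-31912 - 90*√26) + 31263 = -649 - 90*√26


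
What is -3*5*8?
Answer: -120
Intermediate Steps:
-3*5*8 = -15*8 = -120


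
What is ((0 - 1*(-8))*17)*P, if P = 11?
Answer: 1496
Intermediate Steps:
((0 - 1*(-8))*17)*P = ((0 - 1*(-8))*17)*11 = ((0 + 8)*17)*11 = (8*17)*11 = 136*11 = 1496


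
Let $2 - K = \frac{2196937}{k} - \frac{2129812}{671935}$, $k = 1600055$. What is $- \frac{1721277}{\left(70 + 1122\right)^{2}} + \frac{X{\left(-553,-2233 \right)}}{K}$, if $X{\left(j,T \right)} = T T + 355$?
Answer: $\frac{117195056565576335650613}{89227710157196224} \approx 1.3134 \cdot 10^{6}$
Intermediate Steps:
$K = \frac{816376677883}{215026591285}$ ($K = 2 - \left(\frac{2196937}{1600055} - \frac{2129812}{671935}\right) = 2 - - \frac{386323495313}{215026591285} = 2 + \frac{386323495313}{215026591285} = \frac{816376677883}{215026591285} \approx 3.7966$)
$X{\left(j,T \right)} = 355 + T^{2}$ ($X{\left(j,T \right)} = T^{2} + 355 = 355 + T^{2}$)
$- \frac{1721277}{\left(70 + 1122\right)^{2}} + \frac{X{\left(-553,-2233 \right)}}{K} = - \frac{1721277}{\left(70 + 1122\right)^{2}} + \frac{355 + \left(-2233\right)^{2}}{\frac{816376677883}{215026591285}} = - \frac{1721277}{1192^{2}} + \left(355 + 4986289\right) \frac{215026591285}{816376677883} = - \frac{1721277}{1420864} + 4986644 \cdot \frac{215026591285}{816376677883} = \left(-1721277\right) \frac{1}{1420864} + \frac{82481620097830580}{62798205991} = - \frac{1721277}{1420864} + \frac{82481620097830580}{62798205991} = \frac{117195056565576335650613}{89227710157196224}$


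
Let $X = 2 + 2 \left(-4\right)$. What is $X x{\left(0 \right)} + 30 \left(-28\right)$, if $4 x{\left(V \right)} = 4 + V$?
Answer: $-846$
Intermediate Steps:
$x{\left(V \right)} = 1 + \frac{V}{4}$ ($x{\left(V \right)} = \frac{4 + V}{4} = 1 + \frac{V}{4}$)
$X = -6$ ($X = 2 - 8 = -6$)
$X x{\left(0 \right)} + 30 \left(-28\right) = - 6 \left(1 + \frac{1}{4} \cdot 0\right) + 30 \left(-28\right) = - 6 \left(1 + 0\right) - 840 = \left(-6\right) 1 - 840 = -6 - 840 = -846$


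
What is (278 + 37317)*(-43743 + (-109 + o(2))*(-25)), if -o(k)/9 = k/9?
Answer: -1540191960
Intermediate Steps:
o(k) = -k (o(k) = -9*k/9 = -k)
(278 + 37317)*(-43743 + (-109 + o(2))*(-25)) = (278 + 37317)*(-43743 + (-109 - 1*2)*(-25)) = 37595*(-43743 + (-109 - 2)*(-25)) = 37595*(-43743 - 111*(-25)) = 37595*(-43743 + 2775) = 37595*(-40968) = -1540191960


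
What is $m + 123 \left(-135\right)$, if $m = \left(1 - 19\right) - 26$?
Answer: $-16649$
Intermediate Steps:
$m = -44$ ($m = \left(1 + \left(-23 + 4\right)\right) - 26 = \left(1 - 19\right) - 26 = -18 - 26 = -44$)
$m + 123 \left(-135\right) = -44 + 123 \left(-135\right) = -44 - 16605 = -16649$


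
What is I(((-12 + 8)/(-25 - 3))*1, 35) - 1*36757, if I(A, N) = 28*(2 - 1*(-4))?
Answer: -36589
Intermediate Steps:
I(A, N) = 168 (I(A, N) = 28*(2 + 4) = 28*6 = 168)
I(((-12 + 8)/(-25 - 3))*1, 35) - 1*36757 = 168 - 1*36757 = 168 - 36757 = -36589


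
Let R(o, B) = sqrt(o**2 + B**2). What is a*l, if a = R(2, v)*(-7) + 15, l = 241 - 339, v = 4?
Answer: -1470 + 1372*sqrt(5) ≈ 1597.9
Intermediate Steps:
R(o, B) = sqrt(B**2 + o**2)
l = -98
a = 15 - 14*sqrt(5) (a = sqrt(4**2 + 2**2)*(-7) + 15 = sqrt(16 + 4)*(-7) + 15 = sqrt(20)*(-7) + 15 = (2*sqrt(5))*(-7) + 15 = -14*sqrt(5) + 15 = 15 - 14*sqrt(5) ≈ -16.305)
a*l = (15 - 14*sqrt(5))*(-98) = -1470 + 1372*sqrt(5)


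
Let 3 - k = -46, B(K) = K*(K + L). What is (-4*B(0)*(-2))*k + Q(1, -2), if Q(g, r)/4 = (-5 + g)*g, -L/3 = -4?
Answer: -16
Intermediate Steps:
L = 12 (L = -3*(-4) = 12)
B(K) = K*(12 + K) (B(K) = K*(K + 12) = K*(12 + K))
k = 49 (k = 3 - 1*(-46) = 3 + 46 = 49)
Q(g, r) = 4*g*(-5 + g) (Q(g, r) = 4*((-5 + g)*g) = 4*(g*(-5 + g)) = 4*g*(-5 + g))
(-4*B(0)*(-2))*k + Q(1, -2) = (-0*(12 + 0)*(-2))*49 + 4*1*(-5 + 1) = (-0*12*(-2))*49 + 4*1*(-4) = (-4*0*(-2))*49 - 16 = (0*(-2))*49 - 16 = 0*49 - 16 = 0 - 16 = -16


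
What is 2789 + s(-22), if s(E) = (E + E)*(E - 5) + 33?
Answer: 4010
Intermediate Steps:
s(E) = 33 + 2*E*(-5 + E) (s(E) = (2*E)*(-5 + E) + 33 = 2*E*(-5 + E) + 33 = 33 + 2*E*(-5 + E))
2789 + s(-22) = 2789 + (33 - 10*(-22) + 2*(-22)²) = 2789 + (33 + 220 + 2*484) = 2789 + (33 + 220 + 968) = 2789 + 1221 = 4010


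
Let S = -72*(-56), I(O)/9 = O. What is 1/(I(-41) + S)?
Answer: 1/3663 ≈ 0.00027300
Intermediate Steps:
I(O) = 9*O
S = 4032
1/(I(-41) + S) = 1/(9*(-41) + 4032) = 1/(-369 + 4032) = 1/3663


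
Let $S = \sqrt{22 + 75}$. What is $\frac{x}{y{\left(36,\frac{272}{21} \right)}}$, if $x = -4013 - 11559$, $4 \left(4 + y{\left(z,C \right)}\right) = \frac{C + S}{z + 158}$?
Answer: $\frac{16472154284544}{4213524967} + \frac{5328987552 \sqrt{97}}{4213524967} \approx 3921.8$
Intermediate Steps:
$S = \sqrt{97} \approx 9.8489$
$y{\left(z,C \right)} = -4 + \frac{C + \sqrt{97}}{4 \left(158 + z\right)}$ ($y{\left(z,C \right)} = -4 + \frac{\left(C + \sqrt{97}\right) \frac{1}{z + 158}}{4} = -4 + \frac{\left(C + \sqrt{97}\right) \frac{1}{158 + z}}{4} = -4 + \frac{\frac{1}{158 + z} \left(C + \sqrt{97}\right)}{4} = -4 + \frac{C + \sqrt{97}}{4 \left(158 + z\right)}$)
$x = -15572$ ($x = -4013 - 11559 = -15572$)
$\frac{x}{y{\left(36,\frac{272}{21} \right)}} = - \frac{15572}{\frac{1}{4} \frac{1}{158 + 36} \left(-2528 + \frac{272}{21} + \sqrt{97} - 576\right)} = - \frac{15572}{\frac{1}{4} \cdot \frac{1}{194} \left(-2528 + 272 \cdot \frac{1}{21} + \sqrt{97} - 576\right)} = - \frac{15572}{\frac{1}{4} \cdot \frac{1}{194} \left(-2528 + \frac{272}{21} + \sqrt{97} - 576\right)} = - \frac{15572}{\frac{1}{4} \cdot \frac{1}{194} \left(- \frac{64912}{21} + \sqrt{97}\right)} = - \frac{15572}{- \frac{8114}{2037} + \frac{\sqrt{97}}{776}}$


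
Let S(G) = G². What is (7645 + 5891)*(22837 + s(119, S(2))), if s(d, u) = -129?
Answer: 307375488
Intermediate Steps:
(7645 + 5891)*(22837 + s(119, S(2))) = (7645 + 5891)*(22837 - 129) = 13536*22708 = 307375488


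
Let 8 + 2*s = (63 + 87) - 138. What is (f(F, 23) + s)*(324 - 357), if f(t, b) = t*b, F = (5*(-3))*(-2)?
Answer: -22836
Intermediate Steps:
F = 30 (F = -15*(-2) = 30)
f(t, b) = b*t
s = 2 (s = -4 + ((63 + 87) - 138)/2 = -4 + (150 - 138)/2 = -4 + (1/2)*12 = -4 + 6 = 2)
(f(F, 23) + s)*(324 - 357) = (23*30 + 2)*(324 - 357) = (690 + 2)*(-33) = 692*(-33) = -22836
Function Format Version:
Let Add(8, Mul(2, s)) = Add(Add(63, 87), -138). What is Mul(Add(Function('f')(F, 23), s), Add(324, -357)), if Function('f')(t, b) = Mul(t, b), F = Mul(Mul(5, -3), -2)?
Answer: -22836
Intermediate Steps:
F = 30 (F = Mul(-15, -2) = 30)
Function('f')(t, b) = Mul(b, t)
s = 2 (s = Add(-4, Mul(Rational(1, 2), Add(Add(63, 87), -138))) = Add(-4, Mul(Rational(1, 2), Add(150, -138))) = Add(-4, Mul(Rational(1, 2), 12)) = Add(-4, 6) = 2)
Mul(Add(Function('f')(F, 23), s), Add(324, -357)) = Mul(Add(Mul(23, 30), 2), Add(324, -357)) = Mul(Add(690, 2), -33) = Mul(692, -33) = -22836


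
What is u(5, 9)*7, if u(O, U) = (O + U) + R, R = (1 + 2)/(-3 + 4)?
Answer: 119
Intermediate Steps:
R = 3 (R = 3/1 = 3*1 = 3)
u(O, U) = 3 + O + U (u(O, U) = (O + U) + 3 = 3 + O + U)
u(5, 9)*7 = (3 + 5 + 9)*7 = 17*7 = 119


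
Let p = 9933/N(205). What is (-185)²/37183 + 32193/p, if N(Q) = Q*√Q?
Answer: 34225/37183 + 314265*√205/473 ≈ 9513.8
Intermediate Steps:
N(Q) = Q^(3/2)
p = 9933*√205/42025 (p = 9933/(205^(3/2)) = 9933/((205*√205)) = 9933*(√205/42025) = 9933*√205/42025 ≈ 3.3842)
(-185)²/37183 + 32193/p = (-185)²/37183 + 32193/((9933*√205/42025)) = 34225*(1/37183) + 32193*(205*√205/9933) = 34225/37183 + 314265*√205/473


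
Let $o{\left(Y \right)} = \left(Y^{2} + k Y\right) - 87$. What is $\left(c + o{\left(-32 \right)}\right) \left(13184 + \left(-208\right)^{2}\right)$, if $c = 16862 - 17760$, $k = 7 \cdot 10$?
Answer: $-124242048$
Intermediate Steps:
$k = 70$
$o{\left(Y \right)} = -87 + Y^{2} + 70 Y$ ($o{\left(Y \right)} = \left(Y^{2} + 70 Y\right) - 87 = -87 + Y^{2} + 70 Y$)
$c = -898$
$\left(c + o{\left(-32 \right)}\right) \left(13184 + \left(-208\right)^{2}\right) = \left(-898 + \left(-87 + \left(-32\right)^{2} + 70 \left(-32\right)\right)\right) \left(13184 + \left(-208\right)^{2}\right) = \left(-898 - 1303\right) \left(13184 + 43264\right) = \left(-898 - 1303\right) 56448 = \left(-2201\right) 56448 = -124242048$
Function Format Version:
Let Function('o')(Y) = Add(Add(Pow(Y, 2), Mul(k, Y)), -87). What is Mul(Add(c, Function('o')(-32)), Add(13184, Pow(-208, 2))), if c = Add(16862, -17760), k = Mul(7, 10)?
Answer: -124242048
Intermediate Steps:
k = 70
Function('o')(Y) = Add(-87, Pow(Y, 2), Mul(70, Y)) (Function('o')(Y) = Add(Add(Pow(Y, 2), Mul(70, Y)), -87) = Add(-87, Pow(Y, 2), Mul(70, Y)))
c = -898
Mul(Add(c, Function('o')(-32)), Add(13184, Pow(-208, 2))) = Mul(Add(-898, Add(-87, Pow(-32, 2), Mul(70, -32))), Add(13184, Pow(-208, 2))) = Mul(Add(-898, Add(-87, 1024, -2240)), Add(13184, 43264)) = Mul(Add(-898, -1303), 56448) = Mul(-2201, 56448) = -124242048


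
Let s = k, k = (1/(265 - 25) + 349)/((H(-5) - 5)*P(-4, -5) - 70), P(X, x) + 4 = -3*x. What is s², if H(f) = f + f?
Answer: 7015905121/3180960000 ≈ 2.2056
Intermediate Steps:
P(X, x) = -4 - 3*x
H(f) = 2*f
k = -83761/56400 (k = (1/(265 - 25) + 349)/((2*(-5) - 5)*(-4 - 3*(-5)) - 70) = (1/240 + 349)/((-10 - 5)*(-4 + 15) - 70) = (1/240 + 349)/(-15*11 - 70) = 83761/(240*(-165 - 70)) = (83761/240)/(-235) = (83761/240)*(-1/235) = -83761/56400 ≈ -1.4851)
s = -83761/56400 ≈ -1.4851
s² = (-83761/56400)² = 7015905121/3180960000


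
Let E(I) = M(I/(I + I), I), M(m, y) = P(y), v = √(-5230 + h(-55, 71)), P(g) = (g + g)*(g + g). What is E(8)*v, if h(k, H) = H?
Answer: 256*I*√5159 ≈ 18388.0*I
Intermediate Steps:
P(g) = 4*g² (P(g) = (2*g)*(2*g) = 4*g²)
v = I*√5159 (v = √(-5230 + 71) = √(-5159) = I*√5159 ≈ 71.826*I)
M(m, y) = 4*y²
E(I) = 4*I²
E(8)*v = (4*8²)*(I*√5159) = (4*64)*(I*√5159) = 256*(I*√5159) = 256*I*√5159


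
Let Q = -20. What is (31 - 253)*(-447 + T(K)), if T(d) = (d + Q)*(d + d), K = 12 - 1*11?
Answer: 107670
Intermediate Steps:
K = 1 (K = 12 - 11 = 1)
T(d) = 2*d*(-20 + d) (T(d) = (d - 20)*(d + d) = (-20 + d)*(2*d) = 2*d*(-20 + d))
(31 - 253)*(-447 + T(K)) = (31 - 253)*(-447 + 2*1*(-20 + 1)) = -222*(-447 + 2*1*(-19)) = -222*(-447 - 38) = -222*(-485) = 107670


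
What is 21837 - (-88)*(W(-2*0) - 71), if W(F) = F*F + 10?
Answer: 16469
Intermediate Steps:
W(F) = 10 + F**2 (W(F) = F**2 + 10 = 10 + F**2)
21837 - (-88)*(W(-2*0) - 71) = 21837 - (-88)*((10 + (-2*0)**2) - 71) = 21837 - (-88)*((10 + 0**2) - 71) = 21837 - (-88)*((10 + 0) - 71) = 21837 - (-88)*(10 - 71) = 21837 - (-88)*(-61) = 21837 - 1*5368 = 21837 - 5368 = 16469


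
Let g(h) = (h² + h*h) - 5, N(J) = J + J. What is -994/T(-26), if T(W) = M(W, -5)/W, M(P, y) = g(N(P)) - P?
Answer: 25844/5429 ≈ 4.7604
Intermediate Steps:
N(J) = 2*J
g(h) = -5 + 2*h² (g(h) = (h² + h²) - 5 = 2*h² - 5 = -5 + 2*h²)
M(P, y) = -5 - P + 8*P² (M(P, y) = (-5 + 2*(2*P)²) - P = (-5 + 2*(4*P²)) - P = (-5 + 8*P²) - P = -5 - P + 8*P²)
T(W) = (-5 - W + 8*W²)/W
-994/T(-26) = -994/(-1 - 5/(-26) + 8*(-26)) = -994/(-1 - 5*(-1/26) - 208) = -994/(-1 + 5/26 - 208) = -994/(-5429/26) = -994*(-26/5429) = 25844/5429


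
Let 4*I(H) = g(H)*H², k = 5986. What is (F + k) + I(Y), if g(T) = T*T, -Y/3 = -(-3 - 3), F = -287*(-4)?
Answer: 33378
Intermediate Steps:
F = 1148
Y = -18 (Y = -(-3)*(-3 - 3) = -(-3)*(-6) = -3*6 = -18)
g(T) = T²
I(H) = H⁴/4 (I(H) = (H²*H²)/4 = H⁴/4)
(F + k) + I(Y) = (1148 + 5986) + (¼)*(-18)⁴ = 7134 + (¼)*104976 = 7134 + 26244 = 33378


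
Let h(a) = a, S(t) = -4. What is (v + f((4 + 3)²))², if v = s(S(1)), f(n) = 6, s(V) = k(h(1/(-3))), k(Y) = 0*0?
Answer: 36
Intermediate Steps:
k(Y) = 0
s(V) = 0
v = 0
(v + f((4 + 3)²))² = (0 + 6)² = 6² = 36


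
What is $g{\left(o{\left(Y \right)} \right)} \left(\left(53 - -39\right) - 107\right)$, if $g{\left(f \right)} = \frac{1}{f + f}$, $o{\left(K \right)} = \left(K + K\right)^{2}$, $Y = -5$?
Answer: $- \frac{3}{40} \approx -0.075$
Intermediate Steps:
$o{\left(K \right)} = 4 K^{2}$ ($o{\left(K \right)} = \left(2 K\right)^{2} = 4 K^{2}$)
$g{\left(f \right)} = \frac{1}{2 f}$
$g{\left(o{\left(Y \right)} \right)} \left(\left(53 - -39\right) - 107\right) = \frac{1}{2 \cdot 4 \left(-5\right)^{2}} \left(\left(53 - -39\right) - 107\right) = \frac{1}{2 \cdot 4 \cdot 25} \left(\left(53 + 39\right) - 107\right) = \frac{1}{2 \cdot 100} \left(92 - 107\right) = \frac{1}{2} \cdot \frac{1}{100} \left(-15\right) = \frac{1}{200} \left(-15\right) = - \frac{3}{40}$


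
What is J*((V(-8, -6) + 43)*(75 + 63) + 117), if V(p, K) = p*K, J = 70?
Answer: 887250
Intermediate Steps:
V(p, K) = K*p
J*((V(-8, -6) + 43)*(75 + 63) + 117) = 70*((-6*(-8) + 43)*(75 + 63) + 117) = 70*((48 + 43)*138 + 117) = 70*(91*138 + 117) = 70*(12558 + 117) = 70*12675 = 887250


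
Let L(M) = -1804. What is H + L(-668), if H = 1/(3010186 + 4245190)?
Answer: -13088698303/7255376 ≈ -1804.0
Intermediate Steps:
H = 1/7255376 ≈ 1.3783e-7
H + L(-668) = 1/7255376 - 1804 = -13088698303/7255376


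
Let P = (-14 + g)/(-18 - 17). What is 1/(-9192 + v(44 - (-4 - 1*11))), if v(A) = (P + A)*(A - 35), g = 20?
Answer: -35/272304 ≈ -0.00012853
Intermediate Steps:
P = -6/35 (P = (-14 + 20)/(-18 - 17) = 6/(-35) = 6*(-1/35) = -6/35 ≈ -0.17143)
v(A) = (-35 + A)*(-6/35 + A) (v(A) = (-6/35 + A)*(A - 35) = (-6/35 + A)*(-35 + A) = (-35 + A)*(-6/35 + A))
1/(-9192 + v(44 - (-4 - 1*11))) = 1/(-9192 + (6 + (44 - (-4 - 1*11))² - 1231*(44 - (-4 - 1*11))/35)) = 1/(-9192 + (6 + (44 - (-4 - 11))² - 1231*(44 - (-4 - 11))/35)) = 1/(-9192 + (6 + (44 - 1*(-15))² - 1231*(44 - 1*(-15))/35)) = 1/(-9192 + (6 + (44 + 15)² - 1231*(44 + 15)/35)) = 1/(-9192 + (6 + 59² - 1231/35*59)) = 1/(-9192 + (6 + 3481 - 72629/35)) = 1/(-9192 + 49416/35) = 1/(-272304/35) = -35/272304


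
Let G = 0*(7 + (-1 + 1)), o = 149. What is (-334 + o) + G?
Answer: -185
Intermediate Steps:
G = 0 (G = 0*(7 + 0) = 0*7 = 0)
(-334 + o) + G = (-334 + 149) + 0 = -185 + 0 = -185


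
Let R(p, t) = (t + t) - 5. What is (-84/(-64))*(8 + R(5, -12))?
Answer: -441/16 ≈ -27.563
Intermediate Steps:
R(p, t) = -5 + 2*t (R(p, t) = 2*t - 5 = -5 + 2*t)
(-84/(-64))*(8 + R(5, -12)) = (-84/(-64))*(8 + (-5 + 2*(-12))) = (-84*(-1/64))*(8 + (-5 - 24)) = 21*(8 - 29)/16 = (21/16)*(-21) = -441/16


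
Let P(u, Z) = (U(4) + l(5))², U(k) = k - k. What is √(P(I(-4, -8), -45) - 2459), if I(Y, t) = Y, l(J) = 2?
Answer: I*√2455 ≈ 49.548*I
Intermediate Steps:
U(k) = 0
P(u, Z) = 4 (P(u, Z) = (0 + 2)² = 2² = 4)
√(P(I(-4, -8), -45) - 2459) = √(4 - 2459) = √(-2455) = I*√2455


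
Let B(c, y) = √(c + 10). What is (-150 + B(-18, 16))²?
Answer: 22492 - 600*I*√2 ≈ 22492.0 - 848.53*I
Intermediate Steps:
B(c, y) = √(10 + c)
(-150 + B(-18, 16))² = (-150 + √(10 - 18))² = (-150 + √(-8))² = (-150 + 2*I*√2)²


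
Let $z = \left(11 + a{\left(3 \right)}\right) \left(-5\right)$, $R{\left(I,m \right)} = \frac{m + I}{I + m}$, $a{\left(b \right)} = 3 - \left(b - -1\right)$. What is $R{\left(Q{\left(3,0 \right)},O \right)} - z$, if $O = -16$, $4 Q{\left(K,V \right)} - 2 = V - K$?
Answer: $51$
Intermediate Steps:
$a{\left(b \right)} = 2 - b$ ($a{\left(b \right)} = 3 - \left(b + 1\right) = 3 - \left(1 + b\right) = 2 - b$)
$Q{\left(K,V \right)} = \frac{1}{2} - \frac{K}{4} + \frac{V}{4}$ ($Q{\left(K,V \right)} = \frac{1}{2} + \frac{V - K}{4} = \frac{1}{2} - \left(- \frac{V}{4} + \frac{K}{4}\right) = \frac{1}{2} - \frac{K}{4} + \frac{V}{4}$)
$R{\left(I,m \right)} = 1$ ($R{\left(I,m \right)} = \frac{I + m}{I + m} = 1$)
$z = -50$ ($z = \left(11 + \left(2 - 3\right)\right) \left(-5\right) = \left(11 - 1\right) \left(-5\right) = 10 \left(-5\right) = -50$)
$R{\left(Q{\left(3,0 \right)},O \right)} - z = 1 - -50 = 1 + 50 = 51$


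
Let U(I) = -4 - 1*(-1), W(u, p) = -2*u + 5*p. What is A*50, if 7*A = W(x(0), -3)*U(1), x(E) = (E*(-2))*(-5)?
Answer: 2250/7 ≈ 321.43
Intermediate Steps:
x(E) = 10*E (x(E) = -2*E*(-5) = 10*E)
U(I) = -3 (U(I) = -4 + 1 = -3)
A = 45/7 (A = ((-20*0 + 5*(-3))*(-3))/7 = ((-2*0 - 15)*(-3))/7 = ((0 - 15)*(-3))/7 = (-15*(-3))/7 = (⅐)*45 = 45/7 ≈ 6.4286)
A*50 = (45/7)*50 = 2250/7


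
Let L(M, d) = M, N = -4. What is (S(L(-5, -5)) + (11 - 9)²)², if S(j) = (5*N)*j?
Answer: 10816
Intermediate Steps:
S(j) = -20*j (S(j) = (5*(-4))*j = -20*j)
(S(L(-5, -5)) + (11 - 9)²)² = (-20*(-5) + (11 - 9)²)² = (100 + 2²)² = (100 + 4)² = 104² = 10816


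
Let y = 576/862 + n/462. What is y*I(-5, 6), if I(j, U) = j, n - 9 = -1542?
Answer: 125635/9482 ≈ 13.250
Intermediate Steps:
n = -1533 (n = 9 - 1542 = -1533)
y = -25127/9482 (y = 576/862 - 1533/462 = 576*(1/862) - 1533*1/462 = 288/431 - 73/22 = -25127/9482 ≈ -2.6500)
y*I(-5, 6) = -25127/9482*(-5) = 125635/9482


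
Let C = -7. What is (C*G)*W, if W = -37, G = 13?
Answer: 3367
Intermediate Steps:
(C*G)*W = -7*13*(-37) = -91*(-37) = 3367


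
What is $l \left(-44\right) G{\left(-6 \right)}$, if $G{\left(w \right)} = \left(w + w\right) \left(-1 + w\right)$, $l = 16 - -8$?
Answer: $-88704$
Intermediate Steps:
$l = 24$ ($l = 16 + 8 = 24$)
$G{\left(w \right)} = 2 w \left(-1 + w\right)$
$l \left(-44\right) G{\left(-6 \right)} = 24 \left(-44\right) 2 \left(-6\right) \left(-1 - 6\right) = - 1056 \cdot 2 \left(-6\right) \left(-7\right) = \left(-1056\right) 84 = -88704$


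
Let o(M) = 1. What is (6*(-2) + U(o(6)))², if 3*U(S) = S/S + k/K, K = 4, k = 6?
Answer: 4489/36 ≈ 124.69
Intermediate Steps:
U(S) = ⅚ (U(S) = (S/S + 6/4)/3 = (1 + 6*(¼))/3 = (1 + 3/2)/3 = (⅓)*(5/2) = ⅚)
(6*(-2) + U(o(6)))² = (6*(-2) + ⅚)² = (-12 + ⅚)² = (-67/6)² = 4489/36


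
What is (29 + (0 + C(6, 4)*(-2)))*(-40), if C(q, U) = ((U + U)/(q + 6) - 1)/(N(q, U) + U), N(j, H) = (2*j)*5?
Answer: -13925/12 ≈ -1160.4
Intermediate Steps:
N(j, H) = 10*j
C(q, U) = (-1 + 2*U/(6 + q))/(U + 10*q) (C(q, U) = ((U + U)/(q + 6) - 1)/(10*q + U) = ((2*U)/(6 + q) - 1)/(U + 10*q) = (2*U/(6 + q) - 1)/(U + 10*q) = (-1 + 2*U/(6 + q))/(U + 10*q))
(29 + (0 + C(6, 4)*(-2)))*(-40) = (29 + (0 + ((-6 - 1*6 + 2*4)/(6*4 + 10*6² + 60*6 + 4*6))*(-2)))*(-40) = (29 + (0 + ((-6 - 6 + 8)/(24 + 10*36 + 360 + 24))*(-2)))*(-40) = (29 + (0 + (-4/(24 + 360 + 360 + 24))*(-2)))*(-40) = (29 + (0 + (-4/768)*(-2)))*(-40) = (29 + (0 + ((1/768)*(-4))*(-2)))*(-40) = (29 + (0 - 1/192*(-2)))*(-40) = (29 + (0 + 1/96))*(-40) = (29 + 1/96)*(-40) = (2785/96)*(-40) = -13925/12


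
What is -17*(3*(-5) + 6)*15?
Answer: 2295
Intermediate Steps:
-17*(3*(-5) + 6)*15 = -17*(-15 + 6)*15 = -17*(-9)*15 = 153*15 = 2295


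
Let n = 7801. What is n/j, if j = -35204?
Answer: -7801/35204 ≈ -0.22159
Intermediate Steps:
n/j = 7801/(-35204) = 7801*(-1/35204) = -7801/35204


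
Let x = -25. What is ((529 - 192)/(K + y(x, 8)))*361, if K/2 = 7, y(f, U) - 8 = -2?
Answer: 121657/20 ≈ 6082.9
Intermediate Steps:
y(f, U) = 6 (y(f, U) = 8 - 2 = 6)
K = 14 (K = 2*7 = 14)
((529 - 192)/(K + y(x, 8)))*361 = ((529 - 192)/(14 + 6))*361 = (337/20)*361 = 121657/20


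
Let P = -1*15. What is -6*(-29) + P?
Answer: 159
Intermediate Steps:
P = -15
-6*(-29) + P = -6*(-29) - 15 = 174 - 15 = 159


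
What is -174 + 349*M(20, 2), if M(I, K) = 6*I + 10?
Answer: 45196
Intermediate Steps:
M(I, K) = 10 + 6*I
-174 + 349*M(20, 2) = -174 + 349*(10 + 6*20) = -174 + 349*(10 + 120) = -174 + 349*130 = -174 + 45370 = 45196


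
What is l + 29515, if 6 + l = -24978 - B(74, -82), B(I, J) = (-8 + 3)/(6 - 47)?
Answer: 185766/41 ≈ 4530.9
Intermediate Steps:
B(I, J) = 5/41 (B(I, J) = -5/(-41) = -5*(-1/41) = 5/41)
l = -1024349/41 (l = -6 + (-24978 - 1*5/41) = -6 + (-24978 - 5/41) = -6 - 1024103/41 = -1024349/41 ≈ -24984.)
l + 29515 = -1024349/41 + 29515 = 185766/41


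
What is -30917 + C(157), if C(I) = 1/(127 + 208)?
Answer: -10357194/335 ≈ -30917.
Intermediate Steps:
C(I) = 1/335
-30917 + C(157) = -30917 + 1/335 = -10357194/335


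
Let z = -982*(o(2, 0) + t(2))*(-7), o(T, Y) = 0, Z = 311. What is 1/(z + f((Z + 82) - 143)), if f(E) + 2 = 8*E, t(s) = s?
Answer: 1/15746 ≈ 6.3508e-5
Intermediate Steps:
f(E) = -2 + 8*E
z = 13748 (z = -982*(0 + 2)*(-7) = -1964*(-7) = -982*(-14) = 13748)
1/(z + f((Z + 82) - 143)) = 1/(13748 + (-2 + 8*((311 + 82) - 143))) = 1/(13748 + (-2 + 8*(393 - 143))) = 1/(13748 + (-2 + 8*250)) = 1/(13748 + (-2 + 2000)) = 1/(13748 + 1998) = 1/15746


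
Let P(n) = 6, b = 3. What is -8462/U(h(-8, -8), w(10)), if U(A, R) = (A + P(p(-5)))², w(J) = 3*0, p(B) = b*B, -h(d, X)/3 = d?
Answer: -4231/450 ≈ -9.4022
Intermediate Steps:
h(d, X) = -3*d
p(B) = 3*B
w(J) = 0
U(A, R) = (6 + A)² (U(A, R) = (A + 6)² = (6 + A)²)
-8462/U(h(-8, -8), w(10)) = -8462/(6 - 3*(-8))² = -8462/(6 + 24)² = -8462/(30²) = -8462/900 = -8462*1/900 = -4231/450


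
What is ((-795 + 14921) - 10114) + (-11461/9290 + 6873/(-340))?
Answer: 1260455629/315860 ≈ 3990.6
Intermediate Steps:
((-795 + 14921) - 10114) + (-11461/9290 + 6873/(-340)) = (14126 - 10114) + (-11461*1/9290 + 6873*(-1/340)) = 4012 + (-11461/9290 - 6873/340) = 4012 - 6774691/315860 = 1260455629/315860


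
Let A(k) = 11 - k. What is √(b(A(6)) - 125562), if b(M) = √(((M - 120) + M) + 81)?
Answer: √(-125562 + I*√29) ≈ 0.008 + 354.35*I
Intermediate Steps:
b(M) = √(-39 + 2*M) (b(M) = √(((-120 + M) + M) + 81) = √((-120 + 2*M) + 81) = √(-39 + 2*M))
√(b(A(6)) - 125562) = √(√(-39 + 2*(11 - 1*6)) - 125562) = √(√(-39 + 2*(11 - 6)) - 125562) = √(√(-39 + 2*5) - 125562) = √(√(-39 + 10) - 125562) = √(√(-29) - 125562) = √(I*√29 - 125562) = √(-125562 + I*√29)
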